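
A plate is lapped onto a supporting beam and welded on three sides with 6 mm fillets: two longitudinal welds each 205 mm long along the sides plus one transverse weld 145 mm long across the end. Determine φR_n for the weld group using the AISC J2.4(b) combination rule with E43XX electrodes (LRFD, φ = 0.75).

E43XX → F_EXX = 430 MPa.
t_e = 0.707 × 6 = 4.242 mm.
R_nwl = 0.6 × 430 × 4.242 × 410 × 10⁻³ = 448.7 kN (longitudinal, 2 welds).
R_nwt = 0.6 × 430 × 4.242 × 145 × 10⁻³ = 158.7 kN (transverse, base value).
(i) R_nwl + R_nwt = 607.4 kN; (ii) 0.85 R_nwl + 1.5 R_nwt = 619.5 kN.
R_n = max = 619.5 kN [governs: (ii)]; φR_n = 464.6 kN.

φR_n ≈ 465 kN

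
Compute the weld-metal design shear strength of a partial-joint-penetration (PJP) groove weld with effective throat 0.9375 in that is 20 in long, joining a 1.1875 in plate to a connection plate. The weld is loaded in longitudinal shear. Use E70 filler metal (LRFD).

φR_n ≈ 591 kips

E70XX → F_EXX = 70 ksi.
Effective throat (given) t_e = 0.9375 in.
A_we = 0.9375 × 20 = 18.75 in².
F_nw = 0.6 F_EXX = 42 ksi.
φR_n = 0.75 × 42 × 18.75 = 590.6 kips.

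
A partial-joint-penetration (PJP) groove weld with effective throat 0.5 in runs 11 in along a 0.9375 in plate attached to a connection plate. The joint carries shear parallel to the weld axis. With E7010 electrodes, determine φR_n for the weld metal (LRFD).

φR_n ≈ 173 kip

E70XX → F_EXX = 70 ksi.
Effective throat (given) t_e = 0.5 in.
A_we = 0.5 × 11 = 5.5 in².
F_nw = 0.6 F_EXX = 42 ksi.
φR_n = 0.75 × 42 × 5.5 = 173.2 kip.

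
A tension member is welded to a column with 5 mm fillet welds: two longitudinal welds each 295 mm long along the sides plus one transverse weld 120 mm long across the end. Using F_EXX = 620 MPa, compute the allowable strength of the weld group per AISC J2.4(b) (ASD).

R_n/Ω ≈ 467 kN

t_e = 0.707 × 5 = 3.535 mm.
R_nwl = 0.6 × 620 × 3.535 × 590 × 10⁻³ = 775.9 kN (longitudinal, 2 welds).
R_nwt = 0.6 × 620 × 3.535 × 120 × 10⁻³ = 157.8 kN (transverse, base value).
(i) R_nwl + R_nwt = 933.7 kN; (ii) 0.85 R_nwl + 1.5 R_nwt = 896.2 kN.
R_n = max = 933.7 kN [governs: (i)]; R_n/Ω = 466.8 kN.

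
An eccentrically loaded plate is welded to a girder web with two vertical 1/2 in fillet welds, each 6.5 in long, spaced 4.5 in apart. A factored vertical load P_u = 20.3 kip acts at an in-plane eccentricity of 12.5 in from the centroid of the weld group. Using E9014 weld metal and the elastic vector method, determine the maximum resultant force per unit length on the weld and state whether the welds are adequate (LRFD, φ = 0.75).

E90XX → F_EXX = 90 ksi.
Total weld length L_w = 13 in. Treat welds as unit-width lines.
Polar moment about centroid: J = 2[d³/12 + d(b/2)²] = 2[6.5³/12 + 6.5×2.25²] = 111.6 in³.
Direct shear f_v = P/L_w = 20.3 / 13 = 1.562 kip/in (vertical).
Torsion M = P·e = 20.3 × 12.5 = 253.75 kip·in.
Critical point at (x, y) = (2.25, 3.25) from centroid. f_tx = M·y/J = 7.391 kip/in; f_ty = M·x/J = 5.117 kip/in.
Resultant f_max = √[f_tx² + (f_v + f_ty)²] = √[7.391² + (1.562 + 5.117)²] = 9.961 kip/in.
Capacity per unit length: φr_n = 0.75 × 0.6 × 90 × (0.707 × 0.5) = 14.32 kip/in.
9.961 ≤ 14.32 → adequate.

f_max ≈ 9.96 kip/in; adequate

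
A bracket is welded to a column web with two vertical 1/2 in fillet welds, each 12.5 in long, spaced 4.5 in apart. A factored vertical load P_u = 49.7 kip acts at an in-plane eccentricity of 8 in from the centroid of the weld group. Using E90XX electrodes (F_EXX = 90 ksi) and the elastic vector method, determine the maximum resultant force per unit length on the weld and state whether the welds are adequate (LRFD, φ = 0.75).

f_max ≈ 6.78 kip/in; adequate

Total weld length L_w = 25 in. Treat welds as unit-width lines.
Polar moment about centroid: J = 2[d³/12 + d(b/2)²] = 2[12.5³/12 + 12.5×2.25²] = 452.1 in³.
Direct shear f_v = P/L_w = 49.7 / 25 = 1.988 kip/in (vertical).
Torsion M = P·e = 49.7 × 8 = 397.6 kip·in.
Critical point at (x, y) = (2.25, 6.25) from centroid. f_tx = M·y/J = 5.497 kip/in; f_ty = M·x/J = 1.979 kip/in.
Resultant f_max = √[f_tx² + (f_v + f_ty)²] = √[5.497² + (1.988 + 1.979)²] = 6.779 kip/in.
Capacity per unit length: φr_n = 0.75 × 0.6 × 90 × (0.707 × 0.5) = 14.32 kip/in.
6.779 ≤ 14.32 → adequate.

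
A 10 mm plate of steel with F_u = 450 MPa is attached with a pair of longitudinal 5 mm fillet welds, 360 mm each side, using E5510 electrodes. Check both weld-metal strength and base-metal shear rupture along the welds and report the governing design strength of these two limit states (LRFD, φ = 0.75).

E55XX → F_EXX = 550 MPa.
t_e = 0.707 × 5 = 3.535 mm; L = 720 mm.
Weld metal: φR_n = 0.75 × 0.6 × 550 × 3.535 × 720 × 10⁻³ = 629.9 kN.
Base metal (shear rupture): φR_n = 0.75 × 0.6 × 450 × 10 × 720 × 10⁻³ = 1458 kN.
Governing: weld metal.

φR_n ≈ 630 kN (weld metal governs)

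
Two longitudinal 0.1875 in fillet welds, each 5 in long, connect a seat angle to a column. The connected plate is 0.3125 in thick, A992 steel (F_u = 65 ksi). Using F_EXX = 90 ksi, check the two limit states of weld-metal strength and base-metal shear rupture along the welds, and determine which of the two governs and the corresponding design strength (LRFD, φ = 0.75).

φR_n ≈ 53.7 kips (weld metal governs)

t_e = 0.707 × 0.1875 = 0.1326 in; L = 10 in.
Weld metal: φR_n = 0.75 × 0.6 × 90 × 0.1326 × 10 = 53.69 kips.
Base metal (shear rupture): φR_n = 0.75 × 0.6 × 65 × 0.3125 × 10 = 91.41 kips.
Governing: weld metal.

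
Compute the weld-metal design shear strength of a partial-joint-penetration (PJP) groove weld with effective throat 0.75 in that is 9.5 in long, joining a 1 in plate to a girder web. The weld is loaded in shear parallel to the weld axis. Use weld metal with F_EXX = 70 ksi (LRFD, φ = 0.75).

φR_n ≈ 224 kip

Effective throat (given) t_e = 0.75 in.
A_we = 0.75 × 9.5 = 7.125 in².
F_nw = 0.6 F_EXX = 42 ksi.
φR_n = 0.75 × 42 × 7.125 = 224.4 kip.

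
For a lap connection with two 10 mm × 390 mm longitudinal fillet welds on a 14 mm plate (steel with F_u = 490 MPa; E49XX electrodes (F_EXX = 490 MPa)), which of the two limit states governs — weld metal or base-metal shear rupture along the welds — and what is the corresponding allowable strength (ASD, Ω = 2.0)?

R_n/Ω ≈ 811 kN (weld metal governs)

t_e = 0.707 × 10 = 7.07 mm; L = 780 mm.
Weld metal: R_n/Ω = (1/2.0) × 0.6 × 490 × 7.07 × 780 × 10⁻³ = 810.6 kN.
Base metal (shear rupture): R_n/Ω = (1/2.0) × 0.6 × 490 × 14 × 780 × 10⁻³ = 1605 kN.
Governing: weld metal.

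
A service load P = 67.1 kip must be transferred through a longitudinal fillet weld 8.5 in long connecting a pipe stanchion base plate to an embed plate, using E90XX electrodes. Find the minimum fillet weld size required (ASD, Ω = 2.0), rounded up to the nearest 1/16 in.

E90XX → F_EXX = 90 ksi.
Total weld length L = 8.5 in.
Required throat t_e = P × Ω / (0.6 F_EXX × L) = 67.1 × 2.0 / (0.6 × 90 × 8.5) = 0.2924 in.
Required leg w = t_e / 0.707 = 0.4135 in → use 7/16 in.

w = 7/16 in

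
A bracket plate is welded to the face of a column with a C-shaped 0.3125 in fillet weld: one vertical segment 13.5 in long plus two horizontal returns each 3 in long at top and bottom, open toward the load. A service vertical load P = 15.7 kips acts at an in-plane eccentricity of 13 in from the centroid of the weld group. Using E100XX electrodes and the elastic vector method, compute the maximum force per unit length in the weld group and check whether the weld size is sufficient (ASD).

f_max ≈ 3.36 kip/in; adequate

E100XX → F_EXX = 100 ksi.
Total weld length L_w = 19.5 in. Treat welds as unit-width lines.
Centroid: x̄ = 2×3×1.5 / 19.5 = 0.4615 in from the vertical weld.
Polar moment about centroid: J = I_x + I_y = [13.5³/12 + 2×3×6.75²] + [13.5×0.4615² + 2(3³/12 + 3×1.038²)] = 492.3 in³.
Direct shear f_v = P/L_w = 15.7 / 19.5 = 0.8051 kip/in (vertical).
Torsion M = P·e = 15.7 × 13 = 204.1 kip·in.
Critical point at (x, y) = (2.538, 6.75) from centroid. f_tx = M·y/J = 2.799 kip/in; f_ty = M·x/J = 1.053 kip/in.
Resultant f_max = √[f_tx² + (f_v + f_ty)²] = √[2.799² + (0.8051 + 1.053)²] = 3.359 kip/in.
Capacity per unit length: r_n/Ω = (1/2.0) × 0.6 × 100 × (0.707 × 0.3125) = 6.628 kip/in.
3.359 ≤ 6.628 → adequate.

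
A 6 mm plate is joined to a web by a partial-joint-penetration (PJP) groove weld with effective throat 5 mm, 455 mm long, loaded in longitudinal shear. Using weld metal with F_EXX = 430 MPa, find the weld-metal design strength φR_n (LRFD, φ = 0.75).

Effective throat (given) t_e = 5 mm.
A_we = 5 × 455 = 2275 mm².
F_nw = 0.6 F_EXX = 258 MPa.
φR_n = 0.75 × 258 × 2275 × 10⁻³ = 440.2 kN.

φR_n ≈ 440 kN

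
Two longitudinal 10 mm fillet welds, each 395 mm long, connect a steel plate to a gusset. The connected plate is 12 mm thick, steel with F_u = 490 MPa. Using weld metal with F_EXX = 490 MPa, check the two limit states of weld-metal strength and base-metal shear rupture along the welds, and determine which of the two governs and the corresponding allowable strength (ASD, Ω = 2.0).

t_e = 0.707 × 10 = 7.07 mm; L = 790 mm.
Weld metal: R_n/Ω = (1/2.0) × 0.6 × 490 × 7.07 × 790 × 10⁻³ = 821 kN.
Base metal (shear rupture): R_n/Ω = (1/2.0) × 0.6 × 490 × 12 × 790 × 10⁻³ = 1394 kN.
Governing: weld metal.

R_n/Ω ≈ 821 kN (weld metal governs)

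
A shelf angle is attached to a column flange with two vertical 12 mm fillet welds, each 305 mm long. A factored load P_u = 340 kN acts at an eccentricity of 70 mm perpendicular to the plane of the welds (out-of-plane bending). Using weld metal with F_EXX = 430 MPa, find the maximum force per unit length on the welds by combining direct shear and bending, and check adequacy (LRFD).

f_max ≈ 949 N/mm; adequate

L_w = 2 × 305 = 610 mm; section modulus (unit throat) S = 2 × L²/6 = 31010 mm².
Direct shear f_v = P/L_w = 340×10³/610 = 557.4 N/mm.
Moment M = P × e = 340×10³ × 70 = 23800000 N·mm; bending f_b = M/S = 767.5 N/mm.
f_max = √(f_v² + f_b²) = √(557.4² + 767.5²) = 948.6 N/mm.
φr_n = 0.75 × 0.6 × 430 × (0.707 × 12) = 1642 N/mm → adequate.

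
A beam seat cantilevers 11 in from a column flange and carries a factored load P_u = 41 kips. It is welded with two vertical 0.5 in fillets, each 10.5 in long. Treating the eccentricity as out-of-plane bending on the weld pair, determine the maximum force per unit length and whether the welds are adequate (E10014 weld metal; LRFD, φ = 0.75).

f_max ≈ 12.4 kip/in; adequate

E100XX → F_EXX = 100 ksi.
L_w = 2 × 10.5 = 21 in; section modulus (unit throat) S = 2 × L²/6 = 36.75 in².
Direct shear f_v = P/L_w = 41/21 = 1.952 kip/in.
Moment M = P × e = 41 × 11 = 451 kip·in; bending f_b = M/S = 12.27 kip/in.
f_max = √(f_v² + f_b²) = √(1.952² + 12.27²) = 12.43 kip/in.
φr_n = 0.75 × 0.6 × 100 × (0.707 × 0.5) = 15.91 kip/in → adequate.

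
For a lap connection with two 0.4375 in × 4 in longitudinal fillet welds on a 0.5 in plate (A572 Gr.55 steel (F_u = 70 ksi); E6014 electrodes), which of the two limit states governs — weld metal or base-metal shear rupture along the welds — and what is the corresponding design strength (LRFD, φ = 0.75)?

φR_n ≈ 66.8 kips (weld metal governs)

E60XX → F_EXX = 60 ksi.
t_e = 0.707 × 0.4375 = 0.3093 in; L = 8 in.
Weld metal: φR_n = 0.75 × 0.6 × 60 × 0.3093 × 8 = 66.81 kips.
Base metal (shear rupture): φR_n = 0.75 × 0.6 × 70 × 0.5 × 8 = 126 kips.
Governing: weld metal.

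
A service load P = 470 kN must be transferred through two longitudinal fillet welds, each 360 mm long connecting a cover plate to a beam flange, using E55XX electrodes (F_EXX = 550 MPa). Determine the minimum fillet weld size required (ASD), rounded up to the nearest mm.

w = 6 mm

Total weld length L = 720 mm.
Required throat t_e = P × Ω / (0.6 F_EXX × L) = 470 × 2.0 / (0.6 × 550 × 720 × 10⁻³) = 3.956 mm.
Required leg w = t_e / 0.707 = 5.596 mm → use 6 mm.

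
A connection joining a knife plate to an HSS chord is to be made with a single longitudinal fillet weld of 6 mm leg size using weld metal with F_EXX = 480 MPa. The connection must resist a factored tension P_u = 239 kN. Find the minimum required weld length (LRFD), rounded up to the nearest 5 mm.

L = 265 mm

Throat t_e = 0.707 × 6 = 4.242 mm.
φr_n = 0.75 × 0.6 × 480 × 4.242 × 10⁻³ = 0.9163 kN/mm.
L_req = P_u / φr_n = 239 / 0.9163 = 260.8 mm total.
Round up → use L = 265 mm.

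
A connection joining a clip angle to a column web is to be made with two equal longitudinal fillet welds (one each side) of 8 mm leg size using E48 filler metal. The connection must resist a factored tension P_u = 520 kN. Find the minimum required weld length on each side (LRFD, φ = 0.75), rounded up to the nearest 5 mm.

E48XX → F_EXX = 480 MPa.
Throat t_e = 0.707 × 8 = 5.656 mm.
φr_n = 0.75 × 0.6 × 480 × 5.656 × 10⁻³ = 1.222 kN/mm.
L_req = P_u / φr_n = 520 / 1.222 = 425.6 mm total.
Per side: 425.6 / 2 = 212.8 mm.
Round up → use L = 215 mm on each side.

L = 215 mm on each side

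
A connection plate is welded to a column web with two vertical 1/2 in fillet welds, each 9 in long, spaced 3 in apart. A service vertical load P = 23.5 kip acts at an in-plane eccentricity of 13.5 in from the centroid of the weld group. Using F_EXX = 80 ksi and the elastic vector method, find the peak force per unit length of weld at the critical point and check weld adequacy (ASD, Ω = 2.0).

Total weld length L_w = 18 in. Treat welds as unit-width lines.
Polar moment about centroid: J = 2[d³/12 + d(b/2)²] = 2[9³/12 + 9×1.5²] = 162 in³.
Direct shear f_v = P/L_w = 23.5 / 18 = 1.306 kip/in (vertical).
Torsion M = P·e = 23.5 × 13.5 = 317.25 kip·in.
Critical point at (x, y) = (1.5, 4.5) from centroid. f_tx = M·y/J = 8.812 kip/in; f_ty = M·x/J = 2.938 kip/in.
Resultant f_max = √[f_tx² + (f_v + f_ty)²] = √[8.812² + (1.306 + 2.938)²] = 9.781 kip/in.
Capacity per unit length: r_n/Ω = (1/2.0) × 0.6 × 80 × (0.707 × 0.5) = 8.484 kip/in.
9.781 > 8.484 → NOT adequate.

f_max ≈ 9.78 kip/in; NOT adequate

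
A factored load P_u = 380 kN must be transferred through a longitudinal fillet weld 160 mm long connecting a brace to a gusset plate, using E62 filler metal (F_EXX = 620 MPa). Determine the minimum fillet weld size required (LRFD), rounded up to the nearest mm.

w = 13 mm

Total weld length L = 160 mm.
Required throat t_e = P_u / (φ × 0.6 F_EXX × L) = 380 / (0.75 × 0.6 × 620 × 160 × 10⁻³) = 8.513 mm.
Required leg w = t_e / 0.707 = 12.04 mm → use 13 mm.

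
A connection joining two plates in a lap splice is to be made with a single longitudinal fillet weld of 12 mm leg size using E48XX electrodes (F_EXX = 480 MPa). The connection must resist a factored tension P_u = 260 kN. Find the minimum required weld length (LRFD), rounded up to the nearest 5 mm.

L = 145 mm

Throat t_e = 0.707 × 12 = 8.484 mm.
φr_n = 0.75 × 0.6 × 480 × 8.484 × 10⁻³ = 1.833 kN/mm.
L_req = P_u / φr_n = 260 / 1.833 = 141.9 mm total.
Round up → use L = 145 mm.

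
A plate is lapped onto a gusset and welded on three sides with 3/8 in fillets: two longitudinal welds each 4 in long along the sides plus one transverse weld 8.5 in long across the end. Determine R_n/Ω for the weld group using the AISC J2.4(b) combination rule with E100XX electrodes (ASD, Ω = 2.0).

E100XX → F_EXX = 100 ksi.
t_e = 0.707 × 0.375 = 0.2651 in.
R_nwl = 0.6 × 100 × 0.2651 × 8 = 127.3 kips (longitudinal, 2 welds).
R_nwt = 0.6 × 100 × 0.2651 × 8.5 = 135.2 kips (transverse, base value).
(i) R_nwl + R_nwt = 262.5 kips; (ii) 0.85 R_nwl + 1.5 R_nwt = 311 kips.
R_n = max = 311 kips [governs: (ii)]; R_n/Ω = 155.5 kips.

R_n/Ω ≈ 155 kips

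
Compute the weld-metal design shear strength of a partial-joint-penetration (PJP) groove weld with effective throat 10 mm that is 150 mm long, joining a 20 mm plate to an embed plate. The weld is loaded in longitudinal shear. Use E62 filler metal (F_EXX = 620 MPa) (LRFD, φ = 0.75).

Effective throat (given) t_e = 10 mm.
A_we = 10 × 150 = 1500 mm².
F_nw = 0.6 F_EXX = 372 MPa.
φR_n = 0.75 × 372 × 1500 × 10⁻³ = 418.5 kN.

φR_n ≈ 418 kN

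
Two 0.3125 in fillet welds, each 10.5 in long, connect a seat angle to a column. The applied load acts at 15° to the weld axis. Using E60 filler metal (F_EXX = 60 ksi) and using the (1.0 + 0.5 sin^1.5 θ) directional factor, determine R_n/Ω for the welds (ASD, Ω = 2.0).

t_e = 0.707 × 0.3125 = 0.2209 in; A_we = 0.2209 × 21 = 4.64 in².
Directional factor: 1.0 + 0.5 sin^1.5(15°) = 1.066.
F_nw = 0.6 × 60 × 1.066 = 38.37 ksi.
R_n/Ω = (38.37 × 4.64) / 2.0 = 89.01 kips.

R_n/Ω ≈ 89 kips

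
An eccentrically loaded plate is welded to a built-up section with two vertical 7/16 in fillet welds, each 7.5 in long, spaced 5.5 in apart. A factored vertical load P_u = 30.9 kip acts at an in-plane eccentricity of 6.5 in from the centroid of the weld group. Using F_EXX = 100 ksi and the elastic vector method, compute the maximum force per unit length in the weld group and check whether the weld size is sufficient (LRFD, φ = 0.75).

f_max ≈ 6.52 kip/in; adequate

Total weld length L_w = 15 in. Treat welds as unit-width lines.
Polar moment about centroid: J = 2[d³/12 + d(b/2)²] = 2[7.5³/12 + 7.5×2.75²] = 183.8 in³.
Direct shear f_v = P/L_w = 30.9 / 15 = 2.06 kip/in (vertical).
Torsion M = P·e = 30.9 × 6.5 = 200.85 kip·in.
Critical point at (x, y) = (2.75, 3.75) from centroid. f_tx = M·y/J = 4.099 kip/in; f_ty = M·x/J = 3.006 kip/in.
Resultant f_max = √[f_tx² + (f_v + f_ty)²] = √[4.099² + (2.06 + 3.006)²] = 6.517 kip/in.
Capacity per unit length: φr_n = 0.75 × 0.6 × 100 × (0.707 × 0.4375) = 13.92 kip/in.
6.517 ≤ 13.92 → adequate.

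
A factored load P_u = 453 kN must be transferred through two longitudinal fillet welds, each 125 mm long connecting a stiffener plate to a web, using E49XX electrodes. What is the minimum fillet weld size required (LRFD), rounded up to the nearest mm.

E49XX → F_EXX = 490 MPa.
Total weld length L = 250 mm.
Required throat t_e = P_u / (φ × 0.6 F_EXX × L) = 453 / (0.75 × 0.6 × 490 × 250 × 10⁻³) = 8.218 mm.
Required leg w = t_e / 0.707 = 11.62 mm → use 12 mm.

w = 12 mm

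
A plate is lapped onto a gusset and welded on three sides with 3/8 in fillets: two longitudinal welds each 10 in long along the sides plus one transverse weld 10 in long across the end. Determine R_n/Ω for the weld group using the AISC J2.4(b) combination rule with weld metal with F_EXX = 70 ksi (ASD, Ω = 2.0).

R_n/Ω ≈ 178 kips

t_e = 0.707 × 0.375 = 0.2651 in.
R_nwl = 0.6 × 70 × 0.2651 × 20 = 222.7 kips (longitudinal, 2 welds).
R_nwt = 0.6 × 70 × 0.2651 × 10 = 111.4 kips (transverse, base value).
(i) R_nwl + R_nwt = 334.1 kips; (ii) 0.85 R_nwl + 1.5 R_nwt = 356.3 kips.
R_n = max = 356.3 kips [governs: (ii)]; R_n/Ω = 178.2 kips.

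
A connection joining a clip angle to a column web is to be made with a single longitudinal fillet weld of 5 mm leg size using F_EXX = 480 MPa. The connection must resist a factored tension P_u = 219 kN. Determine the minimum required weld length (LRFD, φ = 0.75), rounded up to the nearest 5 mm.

Throat t_e = 0.707 × 5 = 3.535 mm.
φr_n = 0.75 × 0.6 × 480 × 3.535 × 10⁻³ = 0.7636 kN/mm.
L_req = P_u / φr_n = 219 / 0.7636 = 286.8 mm total.
Round up → use L = 290 mm.

L = 290 mm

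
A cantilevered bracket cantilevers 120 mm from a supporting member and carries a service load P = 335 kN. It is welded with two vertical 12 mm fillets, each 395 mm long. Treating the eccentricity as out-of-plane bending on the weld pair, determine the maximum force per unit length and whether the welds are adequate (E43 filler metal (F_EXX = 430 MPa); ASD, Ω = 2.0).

L_w = 2 × 395 = 790 mm; section modulus (unit throat) S = 2 × L²/6 = 52010 mm².
Direct shear f_v = P/L_w = 335×10³/790 = 424.1 N/mm.
Moment M = P × e = 335×10³ × 120 = 40200000 N·mm; bending f_b = M/S = 773 N/mm.
f_max = √(f_v² + f_b²) = √(424.1² + 773²) = 881.6 N/mm.
r_n/Ω = (1/2.0) × 0.6 × 430 × (0.707 × 12) = 1094 N/mm → adequate.

f_max ≈ 882 N/mm; adequate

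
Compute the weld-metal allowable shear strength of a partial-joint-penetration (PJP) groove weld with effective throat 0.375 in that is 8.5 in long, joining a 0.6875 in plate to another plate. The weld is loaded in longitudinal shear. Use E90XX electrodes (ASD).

E90XX → F_EXX = 90 ksi.
Effective throat (given) t_e = 0.375 in.
A_we = 0.375 × 8.5 = 3.188 in².
F_nw = 0.6 F_EXX = 54 ksi.
R_n/Ω = (54 × 3.188) / 2.0 = 86.06 kip.

R_n/Ω ≈ 86.1 kip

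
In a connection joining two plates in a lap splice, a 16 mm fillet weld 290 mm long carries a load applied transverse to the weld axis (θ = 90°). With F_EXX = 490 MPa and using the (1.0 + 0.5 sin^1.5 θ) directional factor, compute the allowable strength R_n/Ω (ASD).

t_e = 0.707 × 16 = 11.31 mm; A_we = 11.31 × 290 = 3280 mm².
Directional factor: 1.0 + 0.5 sin^1.5(90°) = 1.5.
F_nw = 0.6 × 490 × 1.5 = 441 MPa.
R_n/Ω = (441 × 3280) / 2.0 × 10⁻³ = 723.3 kN.

R_n/Ω ≈ 723 kN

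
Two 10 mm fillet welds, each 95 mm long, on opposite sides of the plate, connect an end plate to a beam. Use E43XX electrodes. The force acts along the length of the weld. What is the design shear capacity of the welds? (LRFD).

E43XX → F_EXX = 430 MPa.
Effective throat t_e = 0.707 × 10 = 7.07 mm.
Total length L = 190 mm; A_we = 7.07 × 190 = 1343 mm².
F_nw = 0.6 F_EXX = 0.6 × 430 = 258 MPa.
φR_n = 0.75 × 258 × 1343 × 10⁻³ = 259.9 kN.

φR_n ≈ 260 kN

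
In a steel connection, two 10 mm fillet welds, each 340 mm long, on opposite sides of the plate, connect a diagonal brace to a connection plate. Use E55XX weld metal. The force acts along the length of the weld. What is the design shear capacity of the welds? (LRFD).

E55XX → F_EXX = 550 MPa.
Effective throat t_e = 0.707 × 10 = 7.07 mm.
Total length L = 680 mm; A_we = 7.07 × 680 = 4808 mm².
F_nw = 0.6 F_EXX = 0.6 × 550 = 330 MPa.
φR_n = 0.75 × 330 × 4808 × 10⁻³ = 1190 kN.

φR_n ≈ 1190 kN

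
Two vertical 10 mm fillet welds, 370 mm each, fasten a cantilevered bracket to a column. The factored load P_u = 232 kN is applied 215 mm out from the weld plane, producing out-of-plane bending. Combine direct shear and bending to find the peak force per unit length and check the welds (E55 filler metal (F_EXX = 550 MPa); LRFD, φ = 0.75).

L_w = 2 × 370 = 740 mm; section modulus (unit throat) S = 2 × L²/6 = 45630 mm².
Direct shear f_v = P/L_w = 232×10³/740 = 313.5 N/mm.
Moment M = P × e = 232×10³ × 215 = 49880000 N·mm; bending f_b = M/S = 1093 N/mm.
f_max = √(f_v² + f_b²) = √(313.5² + 1093²) = 1137 N/mm.
φr_n = 0.75 × 0.6 × 550 × (0.707 × 10) = 1750 N/mm → adequate.

f_max ≈ 1140 N/mm; adequate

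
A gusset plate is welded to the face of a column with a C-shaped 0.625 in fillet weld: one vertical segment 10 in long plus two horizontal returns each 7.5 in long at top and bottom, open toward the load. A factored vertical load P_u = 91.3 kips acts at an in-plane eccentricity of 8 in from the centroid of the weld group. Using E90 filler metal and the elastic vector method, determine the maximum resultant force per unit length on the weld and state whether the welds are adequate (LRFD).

E90XX → F_EXX = 90 ksi.
Total weld length L_w = 25 in. Treat welds as unit-width lines.
Centroid: x̄ = 2×7.5×3.75 / 25 = 2.25 in from the vertical weld.
Polar moment about centroid: J = I_x + I_y = [10³/12 + 2×7.5×5²] + [10×2.25² + 2(7.5³/12 + 7.5×1.5²)] = 613 in³.
Direct shear f_v = P/L_w = 91.3 / 25 = 3.652 kip/in (vertical).
Torsion M = P·e = 91.3 × 8 = 730.4 kip·in.
Critical point at (x, y) = (5.25, 5) from centroid. f_tx = M·y/J = 5.957 kip/in; f_ty = M·x/J = 6.255 kip/in.
Resultant f_max = √[f_tx² + (f_v + f_ty)²] = √[5.957² + (3.652 + 6.255)²] = 11.56 kip/in.
Capacity per unit length: φr_n = 0.75 × 0.6 × 90 × (0.707 × 0.625) = 17.9 kip/in.
11.56 ≤ 17.9 → adequate.

f_max ≈ 11.6 kip/in; adequate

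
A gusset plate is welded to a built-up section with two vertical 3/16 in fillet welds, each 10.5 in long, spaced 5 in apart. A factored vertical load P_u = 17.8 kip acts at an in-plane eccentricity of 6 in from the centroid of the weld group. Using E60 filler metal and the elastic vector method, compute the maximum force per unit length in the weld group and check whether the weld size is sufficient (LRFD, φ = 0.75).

E60XX → F_EXX = 60 ksi.
Total weld length L_w = 21 in. Treat welds as unit-width lines.
Polar moment about centroid: J = 2[d³/12 + d(b/2)²] = 2[10.5³/12 + 10.5×2.5²] = 324.2 in³.
Direct shear f_v = P/L_w = 17.8 / 21 = 0.8476 kip/in (vertical).
Torsion M = P·e = 17.8 × 6 = 106.8 kip·in.
Critical point at (x, y) = (2.5, 5.25) from centroid. f_tx = M·y/J = 1.73 kip/in; f_ty = M·x/J = 0.8236 kip/in.
Resultant f_max = √[f_tx² + (f_v + f_ty)²] = √[1.73² + (0.8476 + 0.8236)²] = 2.405 kip/in.
Capacity per unit length: φr_n = 0.75 × 0.6 × 60 × (0.707 × 0.1875) = 3.579 kip/in.
2.405 ≤ 3.579 → adequate.

f_max ≈ 2.41 kip/in; adequate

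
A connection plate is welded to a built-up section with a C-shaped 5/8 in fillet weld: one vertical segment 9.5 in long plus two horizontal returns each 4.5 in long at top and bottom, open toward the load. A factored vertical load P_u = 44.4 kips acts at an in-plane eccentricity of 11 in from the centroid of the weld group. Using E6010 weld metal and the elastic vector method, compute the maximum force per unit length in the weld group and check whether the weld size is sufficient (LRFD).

E60XX → F_EXX = 60 ksi.
Total weld length L_w = 18.5 in. Treat welds as unit-width lines.
Centroid: x̄ = 2×4.5×2.25 / 18.5 = 1.095 in from the vertical weld.
Polar moment about centroid: J = I_x + I_y = [9.5³/12 + 2×4.5×4.75²] + [9.5×1.095² + 2(4.5³/12 + 4.5×1.155²)] = 313.1 in³.
Direct shear f_v = P/L_w = 44.4 / 18.5 = 2.4 kip/in (vertical).
Torsion M = P·e = 44.4 × 11 = 488.4 kip·in.
Critical point at (x, y) = (3.405, 4.75) from centroid. f_tx = M·y/J = 7.41 kip/in; f_ty = M·x/J = 5.312 kip/in.
Resultant f_max = √[f_tx² + (f_v + f_ty)²] = √[7.41² + (2.4 + 5.312)²] = 10.69 kip/in.
Capacity per unit length: φr_n = 0.75 × 0.6 × 60 × (0.707 × 0.625) = 11.93 kip/in.
10.69 ≤ 11.93 → adequate.

f_max ≈ 10.7 kip/in; adequate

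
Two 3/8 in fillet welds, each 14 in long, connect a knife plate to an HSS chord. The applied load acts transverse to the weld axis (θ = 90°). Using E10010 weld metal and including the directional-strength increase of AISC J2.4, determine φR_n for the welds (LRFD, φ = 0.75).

φR_n ≈ 501 kips

E100XX → F_EXX = 100 ksi.
t_e = 0.707 × 0.375 = 0.2651 in; A_we = 0.2651 × 28 = 7.423 in².
Directional factor: 1.0 + 0.5 sin^1.5(90°) = 1.5.
F_nw = 0.6 × 100 × 1.5 = 90 ksi.
φR_n = 0.75 × 90 × 7.423 = 501.1 kips.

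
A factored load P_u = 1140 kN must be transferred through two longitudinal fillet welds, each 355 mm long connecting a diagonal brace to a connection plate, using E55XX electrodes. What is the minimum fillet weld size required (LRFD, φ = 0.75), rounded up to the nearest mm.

E55XX → F_EXX = 550 MPa.
Total weld length L = 710 mm.
Required throat t_e = P_u / (φ × 0.6 F_EXX × L) = 1140 / (0.75 × 0.6 × 550 × 710 × 10⁻³) = 6.487 mm.
Required leg w = t_e / 0.707 = 9.176 mm → use 10 mm.

w = 10 mm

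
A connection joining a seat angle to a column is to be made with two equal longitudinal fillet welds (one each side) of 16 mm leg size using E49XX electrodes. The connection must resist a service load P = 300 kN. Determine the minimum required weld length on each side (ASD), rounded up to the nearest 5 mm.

L = 95 mm on each side

E49XX → F_EXX = 490 MPa.
Throat t_e = 0.707 × 16 = 11.31 mm.
r_n/Ω = (0.6 × 490 × 11.31) / 2.0 = 1663 N/mm = 1.663 kN/mm.
L_req = P / (r_n/Ω) = 300 / 1.663 = 180.4 mm total.
Per side: 180.4 / 2 = 90.21 mm.
Round up → use L = 95 mm on each side.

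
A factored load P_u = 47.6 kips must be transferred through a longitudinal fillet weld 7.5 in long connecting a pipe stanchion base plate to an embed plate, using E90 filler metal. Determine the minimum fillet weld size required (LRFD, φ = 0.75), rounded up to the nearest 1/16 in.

E90XX → F_EXX = 90 ksi.
Total weld length L = 7.5 in.
Required throat t_e = P_u / (φ × 0.6 F_EXX × L) = 47.6 / (0.75 × 0.6 × 90 × 7.5) = 0.1567 in.
Required leg w = t_e / 0.707 = 0.2217 in → use 1/4 in.

w = 1/4 in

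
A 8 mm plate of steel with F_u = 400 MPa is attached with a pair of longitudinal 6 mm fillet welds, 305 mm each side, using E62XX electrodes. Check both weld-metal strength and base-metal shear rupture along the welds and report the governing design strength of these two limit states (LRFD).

E62XX → F_EXX = 620 MPa.
t_e = 0.707 × 6 = 4.242 mm; L = 610 mm.
Weld metal: φR_n = 0.75 × 0.6 × 620 × 4.242 × 610 × 10⁻³ = 721.9 kN.
Base metal (shear rupture): φR_n = 0.75 × 0.6 × 400 × 8 × 610 × 10⁻³ = 878.4 kN.
Governing: weld metal.

φR_n ≈ 722 kN (weld metal governs)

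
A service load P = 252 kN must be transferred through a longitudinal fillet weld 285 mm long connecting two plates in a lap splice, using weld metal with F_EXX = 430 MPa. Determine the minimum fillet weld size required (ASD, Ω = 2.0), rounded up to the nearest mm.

Total weld length L = 285 mm.
Required throat t_e = P × Ω / (0.6 F_EXX × L) = 252 × 2.0 / (0.6 × 430 × 285 × 10⁻³) = 6.854 mm.
Required leg w = t_e / 0.707 = 9.695 mm → use 10 mm.

w = 10 mm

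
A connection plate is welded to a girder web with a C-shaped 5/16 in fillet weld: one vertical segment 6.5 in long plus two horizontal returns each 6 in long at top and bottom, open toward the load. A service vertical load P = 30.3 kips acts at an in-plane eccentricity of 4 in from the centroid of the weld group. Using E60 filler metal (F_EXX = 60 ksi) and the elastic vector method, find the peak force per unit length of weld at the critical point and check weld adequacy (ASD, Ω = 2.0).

f_max ≈ 4.22 kip/in; NOT adequate

Total weld length L_w = 18.5 in. Treat welds as unit-width lines.
Centroid: x̄ = 2×6×3 / 18.5 = 1.946 in from the vertical weld.
Polar moment about centroid: J = I_x + I_y = [6.5³/12 + 2×6×3.25²] + [6.5×1.946² + 2(6³/12 + 6×1.054²)] = 223.6 in³.
Direct shear f_v = P/L_w = 30.3 / 18.5 = 1.638 kip/in (vertical).
Torsion M = P·e = 30.3 × 4 = 121.2 kip·in.
Critical point at (x, y) = (4.054, 3.25) from centroid. f_tx = M·y/J = 1.762 kip/in; f_ty = M·x/J = 2.198 kip/in.
Resultant f_max = √[f_tx² + (f_v + f_ty)²] = √[1.762² + (1.638 + 2.198)²] = 4.221 kip/in.
Capacity per unit length: r_n/Ω = (1/2.0) × 0.6 × 60 × (0.707 × 0.3125) = 3.977 kip/in.
4.221 > 3.977 → NOT adequate.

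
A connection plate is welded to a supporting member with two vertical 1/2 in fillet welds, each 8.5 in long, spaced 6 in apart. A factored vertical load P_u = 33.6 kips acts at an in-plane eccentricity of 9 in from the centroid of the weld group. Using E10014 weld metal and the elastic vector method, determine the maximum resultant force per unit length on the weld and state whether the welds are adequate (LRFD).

f_max ≈ 7.48 kip/in; adequate

E100XX → F_EXX = 100 ksi.
Total weld length L_w = 17 in. Treat welds as unit-width lines.
Polar moment about centroid: J = 2[d³/12 + d(b/2)²] = 2[8.5³/12 + 8.5×3²] = 255.4 in³.
Direct shear f_v = P/L_w = 33.6 / 17 = 1.976 kip/in (vertical).
Torsion M = P·e = 33.6 × 9 = 302.4 kip·in.
Critical point at (x, y) = (3, 4.25) from centroid. f_tx = M·y/J = 5.033 kip/in; f_ty = M·x/J = 3.553 kip/in.
Resultant f_max = √[f_tx² + (f_v + f_ty)²] = √[5.033² + (1.976 + 3.553)²] = 7.477 kip/in.
Capacity per unit length: φr_n = 0.75 × 0.6 × 100 × (0.707 × 0.5) = 15.91 kip/in.
7.477 ≤ 15.91 → adequate.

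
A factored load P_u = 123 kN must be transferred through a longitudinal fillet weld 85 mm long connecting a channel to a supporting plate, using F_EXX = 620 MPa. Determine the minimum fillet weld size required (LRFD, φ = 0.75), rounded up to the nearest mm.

w = 8 mm

Total weld length L = 85 mm.
Required throat t_e = P_u / (φ × 0.6 F_EXX × L) = 123 / (0.75 × 0.6 × 620 × 85 × 10⁻³) = 5.187 mm.
Required leg w = t_e / 0.707 = 7.336 mm → use 8 mm.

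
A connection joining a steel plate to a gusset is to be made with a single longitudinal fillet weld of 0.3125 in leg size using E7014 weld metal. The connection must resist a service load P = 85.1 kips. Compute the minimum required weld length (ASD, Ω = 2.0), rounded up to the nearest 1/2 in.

L = 18.5 in

E70XX → F_EXX = 70 ksi.
Throat t_e = 0.707 × 0.3125 = 0.2209 in.
r_n/Ω = (0.6 × 70 × 0.2209) / 2.0 = 4.64 kip/in.
L_req = P / (r_n/Ω) = 85.1 / 4.64 = 18.34 in total.
Round up → use L = 18.5 in.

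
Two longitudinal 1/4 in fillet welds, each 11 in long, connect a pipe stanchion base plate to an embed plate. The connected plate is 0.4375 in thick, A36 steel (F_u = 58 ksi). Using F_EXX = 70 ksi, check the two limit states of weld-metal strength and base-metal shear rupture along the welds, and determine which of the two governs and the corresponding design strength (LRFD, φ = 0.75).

φR_n ≈ 122 kips (weld metal governs)

t_e = 0.707 × 0.25 = 0.1767 in; L = 22 in.
Weld metal: φR_n = 0.75 × 0.6 × 70 × 0.1767 × 22 = 122.5 kips.
Base metal (shear rupture): φR_n = 0.75 × 0.6 × 58 × 0.4375 × 22 = 251.2 kips.
Governing: weld metal.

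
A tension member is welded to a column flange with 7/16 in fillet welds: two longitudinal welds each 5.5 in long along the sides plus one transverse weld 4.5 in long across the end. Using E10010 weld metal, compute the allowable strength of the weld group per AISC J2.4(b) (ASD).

E100XX → F_EXX = 100 ksi.
t_e = 0.707 × 0.4375 = 0.3093 in.
R_nwl = 0.6 × 100 × 0.3093 × 11 = 204.1 kips (longitudinal, 2 welds).
R_nwt = 0.6 × 100 × 0.3093 × 4.5 = 83.51 kips (transverse, base value).
(i) R_nwl + R_nwt = 287.7 kips; (ii) 0.85 R_nwl + 1.5 R_nwt = 298.8 kips.
R_n = max = 298.8 kips [governs: (ii)]; R_n/Ω = 149.4 kips.

R_n/Ω ≈ 149 kips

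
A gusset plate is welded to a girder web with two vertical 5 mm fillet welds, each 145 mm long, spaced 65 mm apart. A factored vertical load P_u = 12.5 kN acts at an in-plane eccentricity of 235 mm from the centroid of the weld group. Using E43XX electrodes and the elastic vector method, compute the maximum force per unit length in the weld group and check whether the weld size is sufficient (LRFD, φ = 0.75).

E43XX → F_EXX = 430 MPa.
Total weld length L_w = 290 mm. Treat welds as unit-width lines.
Polar moment about centroid: J = 2[d³/12 + d(b/2)²] = 2[145³/12 + 145×32.5²] = 814400 mm³.
Direct shear f_v = P/L_w = 12.5×10³ / 290 = 43.1 N/mm (vertical).
Torsion M = P·e = 12.5×10³ × 235 = 2937500 N·mm.
Critical point at (x, y) = (32.5, 72.5) from centroid. f_tx = M·y/J = 261.5 N/mm; f_ty = M·x/J = 117.2 N/mm.
Resultant f_max = √[f_tx² + (f_v + f_ty)²] = √[261.5² + (43.1 + 117.2)²] = 306.7 N/mm.
Capacity per unit length: φr_n = 0.75 × 0.6 × 430 × (0.707 × 5) = 684 N/mm.
306.7 ≤ 684 → adequate.

f_max ≈ 307 N/mm; adequate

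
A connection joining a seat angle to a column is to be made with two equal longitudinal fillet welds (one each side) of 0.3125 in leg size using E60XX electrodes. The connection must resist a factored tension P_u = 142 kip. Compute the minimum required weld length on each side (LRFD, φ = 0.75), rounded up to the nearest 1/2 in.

E60XX → F_EXX = 60 ksi.
Throat t_e = 0.707 × 0.3125 = 0.2209 in.
φr_n = 0.75 × 0.6 × 60 × 0.2209 = 5.965 kip/in.
L_req = P_u / φr_n = 142 / 5.965 = 23.8 in total.
Per side: 23.8 / 2 = 11.9 in.
Round up → use L = 12 in on each side.

L = 12 in on each side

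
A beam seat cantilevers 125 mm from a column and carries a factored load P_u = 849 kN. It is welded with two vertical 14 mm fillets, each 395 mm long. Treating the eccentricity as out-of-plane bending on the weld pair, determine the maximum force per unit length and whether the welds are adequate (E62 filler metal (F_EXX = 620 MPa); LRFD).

L_w = 2 × 395 = 790 mm; section modulus (unit throat) S = 2 × L²/6 = 52010 mm².
Direct shear f_v = P/L_w = 849×10³/790 = 1075 N/mm.
Moment M = P × e = 849×10³ × 125 = 106120000 N·mm; bending f_b = M/S = 2041 N/mm.
f_max = √(f_v² + f_b²) = √(1075² + 2041²) = 2306 N/mm.
φr_n = 0.75 × 0.6 × 620 × (0.707 × 14) = 2762 N/mm → adequate.

f_max ≈ 2310 N/mm; adequate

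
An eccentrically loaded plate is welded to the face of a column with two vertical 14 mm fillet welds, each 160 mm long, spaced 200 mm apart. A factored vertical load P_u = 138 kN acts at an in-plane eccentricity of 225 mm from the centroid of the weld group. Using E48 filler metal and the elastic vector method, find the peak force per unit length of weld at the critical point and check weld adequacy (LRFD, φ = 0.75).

E48XX → F_EXX = 480 MPa.
Total weld length L_w = 320 mm. Treat welds as unit-width lines.
Polar moment about centroid: J = 2[d³/12 + d(b/2)²] = 2[160³/12 + 160×100²] = 3883000 mm³.
Direct shear f_v = P/L_w = 138×10³ / 320 = 431.2 N/mm (vertical).
Torsion M = P·e = 138×10³ × 225 = 31050000 N·mm.
Critical point at (x, y) = (100, 80) from centroid. f_tx = M·y/J = 639.8 N/mm; f_ty = M·x/J = 799.7 N/mm.
Resultant f_max = √[f_tx² + (f_v + f_ty)²] = √[639.8² + (431.2 + 799.7)²] = 1387 N/mm.
Capacity per unit length: φr_n = 0.75 × 0.6 × 480 × (0.707 × 14) = 2138 N/mm.
1387 ≤ 2138 → adequate.

f_max ≈ 1390 N/mm; adequate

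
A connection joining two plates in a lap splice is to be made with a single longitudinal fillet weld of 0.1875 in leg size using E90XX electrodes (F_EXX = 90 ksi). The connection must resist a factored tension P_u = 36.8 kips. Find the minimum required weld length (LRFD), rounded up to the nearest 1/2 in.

L = 7 in

Throat t_e = 0.707 × 0.1875 = 0.1326 in.
φr_n = 0.75 × 0.6 × 90 × 0.1326 = 5.369 kips/in.
L_req = P_u / φr_n = 36.8 / 5.369 = 6.854 in total.
Round up → use L = 7 in.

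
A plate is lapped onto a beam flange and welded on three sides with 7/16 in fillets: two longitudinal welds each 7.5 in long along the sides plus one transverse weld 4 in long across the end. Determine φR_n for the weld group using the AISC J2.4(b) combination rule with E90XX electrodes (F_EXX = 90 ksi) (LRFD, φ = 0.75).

φR_n ≈ 238 kips

t_e = 0.707 × 0.4375 = 0.3093 in.
R_nwl = 0.6 × 90 × 0.3093 × 15 = 250.5 kips (longitudinal, 2 welds).
R_nwt = 0.6 × 90 × 0.3093 × 4 = 66.81 kips (transverse, base value).
(i) R_nwl + R_nwt = 317.4 kips; (ii) 0.85 R_nwl + 1.5 R_nwt = 313.2 kips.
R_n = max = 317.4 kips [governs: (i)]; φR_n = 238 kips.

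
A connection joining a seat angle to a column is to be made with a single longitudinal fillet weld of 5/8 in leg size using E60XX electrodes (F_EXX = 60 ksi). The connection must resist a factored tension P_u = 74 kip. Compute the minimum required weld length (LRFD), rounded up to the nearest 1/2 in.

Throat t_e = 0.707 × 0.625 = 0.4419 in.
φr_n = 0.75 × 0.6 × 60 × 0.4419 = 11.93 kip/in.
L_req = P_u / φr_n = 74 / 11.93 = 6.203 in total.
Round up → use L = 6.5 in.

L = 6.5 in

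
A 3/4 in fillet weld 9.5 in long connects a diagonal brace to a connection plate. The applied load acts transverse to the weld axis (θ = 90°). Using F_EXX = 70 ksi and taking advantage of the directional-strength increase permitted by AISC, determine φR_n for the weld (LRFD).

φR_n ≈ 238 kip

t_e = 0.707 × 0.75 = 0.5302 in; A_we = 0.5302 × 9.5 = 5.037 in².
Directional factor: 1.0 + 0.5 sin^1.5(90°) = 1.5.
F_nw = 0.6 × 70 × 1.5 = 63 ksi.
φR_n = 0.75 × 63 × 5.037 = 238 kip.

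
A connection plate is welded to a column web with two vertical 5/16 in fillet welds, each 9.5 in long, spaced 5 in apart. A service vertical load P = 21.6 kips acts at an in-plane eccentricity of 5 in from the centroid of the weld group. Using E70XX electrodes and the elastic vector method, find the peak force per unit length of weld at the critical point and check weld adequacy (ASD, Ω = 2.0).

f_max ≈ 2.92 kip/in; adequate

E70XX → F_EXX = 70 ksi.
Total weld length L_w = 19 in. Treat welds as unit-width lines.
Polar moment about centroid: J = 2[d³/12 + d(b/2)²] = 2[9.5³/12 + 9.5×2.5²] = 261.6 in³.
Direct shear f_v = P/L_w = 21.6 / 19 = 1.137 kip/in (vertical).
Torsion M = P·e = 21.6 × 5 = 108 kip·in.
Critical point at (x, y) = (2.5, 4.75) from centroid. f_tx = M·y/J = 1.961 kip/in; f_ty = M·x/J = 1.032 kip/in.
Resultant f_max = √[f_tx² + (f_v + f_ty)²] = √[1.961² + (1.137 + 1.032)²] = 2.924 kip/in.
Capacity per unit length: r_n/Ω = (1/2.0) × 0.6 × 70 × (0.707 × 0.3125) = 4.64 kip/in.
2.924 ≤ 4.64 → adequate.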